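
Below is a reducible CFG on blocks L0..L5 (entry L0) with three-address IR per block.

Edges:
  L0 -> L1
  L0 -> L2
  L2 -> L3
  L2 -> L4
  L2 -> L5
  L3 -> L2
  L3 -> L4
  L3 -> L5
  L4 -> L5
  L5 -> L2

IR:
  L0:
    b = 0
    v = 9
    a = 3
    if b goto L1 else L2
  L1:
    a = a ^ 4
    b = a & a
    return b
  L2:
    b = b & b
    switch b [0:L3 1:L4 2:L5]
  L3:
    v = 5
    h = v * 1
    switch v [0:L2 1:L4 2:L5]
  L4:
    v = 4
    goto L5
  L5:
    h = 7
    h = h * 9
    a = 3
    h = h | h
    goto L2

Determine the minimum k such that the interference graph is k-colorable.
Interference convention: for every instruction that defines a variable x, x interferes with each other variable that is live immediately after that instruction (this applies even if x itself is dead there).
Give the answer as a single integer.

def/use:
  L0 def {a,b,v} use ∅
  L1 def {a,b} use {a}
  L2 def {b} use {b}
  L3 def {h,v} use ∅
  L4 def {v} use ∅
  L5 def {a,h} use ∅

Live sets:
  L0 li=∅ lo={a,b}
  L1 li={a} lo=∅
  L2 li={b} lo={b}
  L3 li={b} lo={b}
  L4 li={b} lo={b}
  L5 li={b} lo={b}

Interference:
  a: {b,h}
  b: {a,h,v}
  h: {a,b,v}
  v: {b,h}

Registers:
  {a,b,h} pairwise interfere (3-clique) ⇒ χ ≥ 3
  3-colouring: R0={b}  R1={h}  R2={a,v}
  χ = 3

Answer: 3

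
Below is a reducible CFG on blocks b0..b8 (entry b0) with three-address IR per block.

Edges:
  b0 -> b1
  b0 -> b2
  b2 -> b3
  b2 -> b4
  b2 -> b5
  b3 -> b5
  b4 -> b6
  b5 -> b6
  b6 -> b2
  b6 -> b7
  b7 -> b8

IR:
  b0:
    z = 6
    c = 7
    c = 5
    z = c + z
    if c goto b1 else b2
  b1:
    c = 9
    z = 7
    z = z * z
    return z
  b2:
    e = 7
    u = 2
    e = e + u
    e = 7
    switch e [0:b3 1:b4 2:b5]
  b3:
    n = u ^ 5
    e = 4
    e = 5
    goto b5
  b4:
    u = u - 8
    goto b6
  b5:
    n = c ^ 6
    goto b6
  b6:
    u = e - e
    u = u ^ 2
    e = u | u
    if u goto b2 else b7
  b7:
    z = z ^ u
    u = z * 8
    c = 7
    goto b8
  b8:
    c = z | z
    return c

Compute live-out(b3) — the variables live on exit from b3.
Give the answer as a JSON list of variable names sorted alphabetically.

Answer: ["c", "e", "z"]

Working:
def/use:
  b0: {c,z} / ∅
  b1: {c,z} / ∅
  b2: {e,u} / ∅
  b3: {e,n} / {u}
  b4: {u} / {u}
  b5: {n} / {c}
  b6: {e,u} / {e}
  b7: {c,u,z} / {u,z}
  b8: {c} / {z}

Backward fixpoint:
  b0 li=∅ lo={c,z}
  b1 li=∅ lo=∅
  b2 li={c,z} lo={c,e,u,z}
  b3 li={c,u,z} lo={c,e,z}
  b4 li={c,e,u,z} lo={c,e,z}
  b5 li={c,e,z} lo={c,e,z}
  b6 li={c,e,z} lo={c,u,z}
  b7 li={u,z} lo={z}
  b8 li={z} lo=∅

live-out(b3) = ["c", "e", "z"]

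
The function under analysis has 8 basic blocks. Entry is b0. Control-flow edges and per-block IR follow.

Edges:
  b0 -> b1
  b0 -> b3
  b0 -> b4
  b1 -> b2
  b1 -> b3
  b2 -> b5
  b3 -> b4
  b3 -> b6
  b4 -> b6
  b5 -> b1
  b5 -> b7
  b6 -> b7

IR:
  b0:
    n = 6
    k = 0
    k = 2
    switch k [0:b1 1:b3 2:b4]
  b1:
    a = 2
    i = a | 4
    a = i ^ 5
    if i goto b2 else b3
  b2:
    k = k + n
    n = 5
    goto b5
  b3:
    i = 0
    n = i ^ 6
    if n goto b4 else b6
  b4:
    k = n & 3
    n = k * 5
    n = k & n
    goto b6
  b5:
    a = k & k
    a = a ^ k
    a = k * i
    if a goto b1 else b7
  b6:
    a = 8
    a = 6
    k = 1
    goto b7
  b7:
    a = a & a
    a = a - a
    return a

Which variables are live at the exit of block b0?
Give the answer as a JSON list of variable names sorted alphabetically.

Block summaries:
  b0 def {k,n} use ∅
  b1 def {a,i} use ∅
  b2 def {k,n} use {k,n}
  b3 def {i,n} use ∅
  b4 def {k,n} use {n}
  b5 def {a} use {i,k}
  b6 def {a,k} use ∅
  b7 def {a} use {a}

Liveness:
  b0: in=∅ out={k,n}
  b1: in={k,n} out={i,k,n}
  b2: in={i,k,n} out={i,k,n}
  b3: in=∅ out={n}
  b4: in={n} out=∅
  b5: in={i,k,n} out={a,k,n}
  b6: in=∅ out={a}
  b7: in={a} out=∅

live-out(b0) = ["k", "n"]

Answer: ["k", "n"]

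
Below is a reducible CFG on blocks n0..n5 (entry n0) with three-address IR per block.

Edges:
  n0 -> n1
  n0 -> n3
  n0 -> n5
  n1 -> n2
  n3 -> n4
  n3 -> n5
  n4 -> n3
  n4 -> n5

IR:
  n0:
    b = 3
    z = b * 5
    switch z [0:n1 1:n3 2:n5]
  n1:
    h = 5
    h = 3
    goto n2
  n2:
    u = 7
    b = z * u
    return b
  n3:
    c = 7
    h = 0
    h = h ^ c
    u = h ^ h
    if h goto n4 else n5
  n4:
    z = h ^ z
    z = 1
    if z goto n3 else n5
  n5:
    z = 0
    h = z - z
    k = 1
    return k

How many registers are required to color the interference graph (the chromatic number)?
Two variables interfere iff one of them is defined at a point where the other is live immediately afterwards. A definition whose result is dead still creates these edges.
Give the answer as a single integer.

Answer: 3

Analysis:
def/use:
  n0: {b,z} / ∅
  n1: {h} / ∅
  n2: {b,u} / {z}
  n3: {c,h,u} / ∅
  n4: {z} / {h,z}
  n5: {h,k,z} / ∅

Liveness:
  live n0: ∅→{z}
  live n1: {z}→{z}
  live n2: {z}→∅
  live n3: {z}→{h,z}
  live n4: {h,z}→{z}
  live n5: ∅→∅

Interfere edges:
  b: ∅
  c: {h,z}
  h: {c,u,z}
  k: ∅
  u: {h,z}
  z: {c,h,u}

Colouring:
  {c,h,z} pairwise interfere (3-clique) ⇒ χ ≥ 3
  assign b→r0 c→r2 h→r0 k→r0 u→r2 z→r1 — no edge inside a register ⇒ χ ≤ 3
  χ = 3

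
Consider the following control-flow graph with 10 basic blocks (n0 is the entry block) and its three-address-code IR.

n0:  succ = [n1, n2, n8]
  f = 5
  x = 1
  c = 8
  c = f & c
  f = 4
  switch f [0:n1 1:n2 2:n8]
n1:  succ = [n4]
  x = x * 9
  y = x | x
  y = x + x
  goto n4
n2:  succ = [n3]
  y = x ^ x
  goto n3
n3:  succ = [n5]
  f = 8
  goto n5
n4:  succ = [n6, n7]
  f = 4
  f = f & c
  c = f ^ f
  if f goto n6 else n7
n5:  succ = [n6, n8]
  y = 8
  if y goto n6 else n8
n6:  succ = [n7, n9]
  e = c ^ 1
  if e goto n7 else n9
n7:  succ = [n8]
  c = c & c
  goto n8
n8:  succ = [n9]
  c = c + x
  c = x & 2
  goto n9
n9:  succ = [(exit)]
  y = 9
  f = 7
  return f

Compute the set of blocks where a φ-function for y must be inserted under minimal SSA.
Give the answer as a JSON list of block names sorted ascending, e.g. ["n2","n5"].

idom tree: n1←n0 n2←n0 n3←n2 n4←n1 n5←n3 n6←n0 n7←n0 n8←n0 n9←n0
Join-block Dom:
  n6: preds {n4,n5}: {n0,n1,n4} ∩ {n0,n2,n3,n5} = {n0}; idom=n0
  n7: preds {n4,n6}: {n0,n1,n4} ∩ {n0,n6} = {n0}; idom=n0
  n8: preds {n0,n5,n7}: {n0} ∩ {n0,n2,n3,n5} ∩ {n0,n7} = {n0}; idom=n0
  n9: preds {n6,n8}: {n0,n6} ∩ {n0,n8} = {n0}; idom=n0

DF walk-up:
  join n6 pred n4: n4→n1 stop@n0
  join n6 pred n5: n5→n3→n2 stop@n0
  join n7 pred n4: n4→n1 stop@n0
  join n7 pred n6: n6 stop@n0
  join n8 pred n0: · stop@n0
  join n8 pred n5: n5→n3→n2 stop@n0
  join n8 pred n7: n7 stop@n0
  join n9 pred n6: n6 stop@n0
  join n9 pred n8: n8 stop@n0
  n0 → ∅
  n1 → {n6,n7}
  n2 → {n6,n8}
  n3 → {n6,n8}
  n4 → {n6,n7}
  n5 → {n6,n8}
  n6 → {n7,n9}
  n7 → {n8}
  n8 → {n9}
  n9 → ∅

φ for y: defs {n1,n2,n5,n9}
  DF⁺ = {n6,n7,n8,n9}

Answer: ["n6", "n7", "n8", "n9"]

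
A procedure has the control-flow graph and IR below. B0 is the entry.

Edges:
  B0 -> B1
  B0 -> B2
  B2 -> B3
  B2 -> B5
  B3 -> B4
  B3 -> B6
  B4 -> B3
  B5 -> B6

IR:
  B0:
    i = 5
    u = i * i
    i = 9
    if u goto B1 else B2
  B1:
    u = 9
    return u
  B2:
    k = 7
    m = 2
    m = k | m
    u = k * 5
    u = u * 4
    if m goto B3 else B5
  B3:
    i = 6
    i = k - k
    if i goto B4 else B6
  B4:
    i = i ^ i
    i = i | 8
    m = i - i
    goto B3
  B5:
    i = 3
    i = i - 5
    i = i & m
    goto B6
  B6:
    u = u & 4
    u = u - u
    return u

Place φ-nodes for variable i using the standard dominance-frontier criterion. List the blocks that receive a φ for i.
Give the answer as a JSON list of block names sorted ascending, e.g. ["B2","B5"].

idom tree: B1←B0 B2←B0 B3←B2 B4←B3 B5←B2 B6←B2
Dom at joins:
  B3: preds {B2,B4}: {B0,B2} ∩ {B0,B2,B3,B4} = {B0,B2}; idom=B2
  B6: preds {B3,B5}: {B0,B2,B3} ∩ {B0,B2,B5} = {B0,B2}; idom=B2

DF derivation:
  join B3 pred B2: · stop@B2
  join B3 pred B4: B4→B3 stop@B2
  join B6 pred B3: B3 stop@B2
  join B6 pred B5: B5 stop@B2
  DF(B0)=∅
  DF(B1)=∅
  DF(B2)=∅
  DF(B3)={B3,B6}
  DF(B4)={B3}
  DF(B5)={B6}
  DF(B6)=∅

φ for i: defs {B0,B3,B4,B5}
  DF⁺ = {B3,B6}

Answer: ["B3", "B6"]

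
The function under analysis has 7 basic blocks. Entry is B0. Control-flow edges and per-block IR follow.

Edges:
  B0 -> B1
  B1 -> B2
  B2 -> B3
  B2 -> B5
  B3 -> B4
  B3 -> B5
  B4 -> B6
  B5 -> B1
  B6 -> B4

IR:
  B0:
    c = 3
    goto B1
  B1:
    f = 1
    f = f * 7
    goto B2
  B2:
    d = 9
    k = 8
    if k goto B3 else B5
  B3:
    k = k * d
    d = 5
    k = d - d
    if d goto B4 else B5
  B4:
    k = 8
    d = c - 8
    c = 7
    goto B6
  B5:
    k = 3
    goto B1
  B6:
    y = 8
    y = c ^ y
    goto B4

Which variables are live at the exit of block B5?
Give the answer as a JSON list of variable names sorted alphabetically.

Per-block:
  B0 def {c} use ∅
  B1 def {f} use ∅
  B2 def {d,k} use ∅
  B3 def {d,k} use {d,k}
  B4 def {c,d,k} use {c}
  B5 def {k} use ∅
  B6 def {y} use {c}

Liveness:
  B0 li=∅ lo={c}
  B1 li={c} lo={c}
  B2 li={c} lo={c,d,k}
  B3 li={c,d,k} lo={c}
  B4 li={c} lo={c}
  B5 li={c} lo={c}
  B6 li={c} lo={c}

live-out(B5) = ["c"]

Answer: ["c"]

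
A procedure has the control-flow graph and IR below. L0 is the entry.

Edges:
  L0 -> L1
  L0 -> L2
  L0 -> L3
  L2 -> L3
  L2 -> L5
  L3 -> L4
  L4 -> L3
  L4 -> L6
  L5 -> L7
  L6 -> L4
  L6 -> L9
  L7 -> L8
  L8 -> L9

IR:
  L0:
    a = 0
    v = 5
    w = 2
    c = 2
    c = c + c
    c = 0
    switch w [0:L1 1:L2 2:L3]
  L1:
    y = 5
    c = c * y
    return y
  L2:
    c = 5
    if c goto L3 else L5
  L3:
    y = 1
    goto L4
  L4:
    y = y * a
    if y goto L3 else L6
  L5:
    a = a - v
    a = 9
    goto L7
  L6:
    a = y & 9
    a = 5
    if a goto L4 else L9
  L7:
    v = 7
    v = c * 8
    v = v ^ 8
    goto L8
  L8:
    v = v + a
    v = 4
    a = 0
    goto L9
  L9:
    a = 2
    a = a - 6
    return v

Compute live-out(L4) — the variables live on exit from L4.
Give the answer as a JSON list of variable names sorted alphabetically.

Answer: ["a", "v", "y"]

Analysis:
Block summaries:
  L0: def={a,c,v,w} ue=∅
  L1: def={c,y} ue={c}
  L2: def={c} ue=∅
  L3: def={y} ue=∅
  L4: def={y} ue={a,y}
  L5: def={a} ue={a,v}
  L6: def={a} ue={y}
  L7: def={v} ue={c}
  L8: def={a,v} ue={a,v}
  L9: def={a} ue={v}

Backward fixpoint:
  L0: in=∅ out={a,c,v}
  L1: in={c} out=∅
  L2: in={a,v} out={a,c,v}
  L3: in={a,v} out={a,v,y}
  L4: in={a,v,y} out={a,v,y}
  L5: in={a,c,v} out={a,c}
  L6: in={v,y} out={a,v,y}
  L7: in={a,c} out={a,v}
  L8: in={a,v} out={v}
  L9: in={v} out=∅

live-out(L4) = ["a", "v", "y"]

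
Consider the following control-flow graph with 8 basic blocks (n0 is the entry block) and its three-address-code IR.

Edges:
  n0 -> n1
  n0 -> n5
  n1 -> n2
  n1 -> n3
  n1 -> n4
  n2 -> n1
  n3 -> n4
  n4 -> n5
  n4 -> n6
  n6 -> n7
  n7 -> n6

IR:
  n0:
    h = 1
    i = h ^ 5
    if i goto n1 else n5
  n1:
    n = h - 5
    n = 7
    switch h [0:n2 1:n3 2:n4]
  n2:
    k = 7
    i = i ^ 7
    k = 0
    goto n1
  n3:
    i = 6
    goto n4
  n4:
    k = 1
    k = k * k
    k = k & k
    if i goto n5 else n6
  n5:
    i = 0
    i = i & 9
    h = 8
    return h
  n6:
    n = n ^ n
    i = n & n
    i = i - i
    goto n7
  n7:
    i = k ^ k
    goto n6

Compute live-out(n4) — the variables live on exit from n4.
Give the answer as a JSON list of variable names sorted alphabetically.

Answer: ["k", "n"]

Derivation:
Block summaries:
  n0: {h,i} / ∅
  n1: {n} / {h}
  n2: {i,k} / {i}
  n3: {i} / ∅
  n4: {k} / {i}
  n5: {h,i} / ∅
  n6: {i,n} / {n}
  n7: {i} / {k}

Live sets:
  n0: in=∅ out={h,i}
  n1: in={h,i} out={h,i,n}
  n2: in={h,i} out={h,i}
  n3: in={n} out={i,n}
  n4: in={i,n} out={k,n}
  n5: in=∅ out=∅
  n6: in={k,n} out={k,n}
  n7: in={k,n} out={k,n}

live-out(n4) = ["k", "n"]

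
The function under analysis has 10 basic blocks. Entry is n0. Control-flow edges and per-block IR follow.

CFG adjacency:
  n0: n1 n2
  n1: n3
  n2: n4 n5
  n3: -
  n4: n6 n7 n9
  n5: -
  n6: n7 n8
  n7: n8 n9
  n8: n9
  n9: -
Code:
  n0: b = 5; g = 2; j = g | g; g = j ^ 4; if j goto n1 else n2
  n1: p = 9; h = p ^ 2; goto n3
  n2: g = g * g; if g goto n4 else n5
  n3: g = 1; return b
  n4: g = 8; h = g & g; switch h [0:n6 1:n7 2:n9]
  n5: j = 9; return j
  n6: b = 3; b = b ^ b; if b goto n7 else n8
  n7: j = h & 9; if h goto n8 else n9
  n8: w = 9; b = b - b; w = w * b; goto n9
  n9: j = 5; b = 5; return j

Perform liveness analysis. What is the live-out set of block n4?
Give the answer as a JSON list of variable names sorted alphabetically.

Answer: ["b", "h"]

Derivation:
Per-block:
  n0 def {b,g,j} use ∅
  n1 def {h,p} use ∅
  n2 def {g} use {g}
  n3 def {g} use {b}
  n4 def {g,h} use ∅
  n5 def {j} use ∅
  n6 def {b} use ∅
  n7 def {j} use {h}
  n8 def {b,w} use {b}
  n9 def {b,j} use ∅

Backward fixpoint:
  n0: in=∅ out={b,g}
  n1: in={b} out={b}
  n2: in={b,g} out={b}
  n3: in={b} out=∅
  n4: in={b} out={b,h}
  n5: in=∅ out=∅
  n6: in={h} out={b,h}
  n7: in={b,h} out={b}
  n8: in={b} out=∅
  n9: in=∅ out=∅

live-out(n4) = ["b", "h"]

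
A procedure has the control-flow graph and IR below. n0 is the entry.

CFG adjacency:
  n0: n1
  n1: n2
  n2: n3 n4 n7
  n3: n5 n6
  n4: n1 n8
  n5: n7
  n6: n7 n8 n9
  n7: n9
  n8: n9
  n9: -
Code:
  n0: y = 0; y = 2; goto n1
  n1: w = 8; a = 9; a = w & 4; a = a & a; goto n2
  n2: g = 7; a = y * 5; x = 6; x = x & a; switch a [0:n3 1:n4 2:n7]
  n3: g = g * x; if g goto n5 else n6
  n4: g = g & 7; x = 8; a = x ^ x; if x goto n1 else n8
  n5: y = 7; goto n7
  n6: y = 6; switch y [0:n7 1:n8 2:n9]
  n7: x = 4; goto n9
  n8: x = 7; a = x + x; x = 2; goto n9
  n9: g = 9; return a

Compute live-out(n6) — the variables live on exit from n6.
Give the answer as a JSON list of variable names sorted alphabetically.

Answer: ["a"]

Working:
Block summaries:
  n0: {y} / ∅
  n1: {a,w} / ∅
  n2: {a,g,x} / {y}
  n3: {g} / {g,x}
  n4: {a,g,x} / {g}
  n5: {y} / ∅
  n6: {y} / ∅
  n7: {x} / ∅
  n8: {a,x} / ∅
  n9: {g} / {a}

Liveness:
  n0: in=∅ out={y}
  n1: in={y} out={y}
  n2: in={y} out={a,g,x,y}
  n3: in={a,g,x} out={a}
  n4: in={g,y} out={y}
  n5: in={a} out={a}
  n6: in={a} out={a}
  n7: in={a} out={a}
  n8: in=∅ out={a}
  n9: in={a} out=∅

live-out(n6) = ["a"]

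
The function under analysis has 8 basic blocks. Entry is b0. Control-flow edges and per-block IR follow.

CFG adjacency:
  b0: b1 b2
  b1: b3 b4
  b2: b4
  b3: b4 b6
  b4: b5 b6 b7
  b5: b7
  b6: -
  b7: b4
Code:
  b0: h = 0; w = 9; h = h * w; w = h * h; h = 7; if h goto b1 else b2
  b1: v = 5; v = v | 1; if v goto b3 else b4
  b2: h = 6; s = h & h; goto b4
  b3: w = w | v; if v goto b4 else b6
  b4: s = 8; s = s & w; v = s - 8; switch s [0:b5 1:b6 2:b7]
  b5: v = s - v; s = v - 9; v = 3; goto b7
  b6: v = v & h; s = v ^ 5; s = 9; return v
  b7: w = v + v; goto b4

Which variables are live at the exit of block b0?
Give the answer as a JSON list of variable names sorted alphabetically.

Answer: ["h", "w"]

Analysis:
Per-block:
  b0: {h,w} / ∅
  b1: {v} / ∅
  b2: {h,s} / ∅
  b3: {w} / {v,w}
  b4: {s,v} / {w}
  b5: {s,v} / {s,v}
  b6: {s,v} / {h,v}
  b7: {w} / {v}

Live sets:
  b0: in=∅ out={h,w}
  b1: in={h,w} out={h,v,w}
  b2: in={w} out={h,w}
  b3: in={h,v,w} out={h,v,w}
  b4: in={h,w} out={h,s,v}
  b5: in={h,s,v} out={h,v}
  b6: in={h,v} out=∅
  b7: in={h,v} out={h,w}

live-out(b0) = ["h", "w"]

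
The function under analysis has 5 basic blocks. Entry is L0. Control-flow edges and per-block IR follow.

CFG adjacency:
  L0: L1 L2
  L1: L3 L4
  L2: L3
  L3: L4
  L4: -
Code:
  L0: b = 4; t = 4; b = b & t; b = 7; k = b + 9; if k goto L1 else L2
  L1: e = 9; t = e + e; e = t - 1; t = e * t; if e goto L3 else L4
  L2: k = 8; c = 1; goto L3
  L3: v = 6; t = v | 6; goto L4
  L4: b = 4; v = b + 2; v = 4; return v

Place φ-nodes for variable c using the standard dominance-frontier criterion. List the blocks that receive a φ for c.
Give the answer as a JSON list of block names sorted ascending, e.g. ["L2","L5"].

Answer: ["L3", "L4"]

Analysis:
idom tree: L1←L0 L2←L0 L3←L0 L4←L0
Join-block Dom:
  L3: preds {L1,L2}: {L0,L1} ∩ {L0,L2} = {L0}; idom=L0
  L4: preds {L1,L3}: {L0,L1} ∩ {L0,L3} = {L0}; idom=L0

DF derivation:
  L3←L1: walk L1 to L0
  L3←L2: walk L2 to L0
  L4←L1: walk L1 to L0
  L4←L3: walk L3 to L0
  L0 → ∅
  L1 → {L3,L4}
  L2 → {L3}
  L3 → {L4}
  L4 → ∅

φ for c: defs {L2}
  DF⁺ = {L3,L4}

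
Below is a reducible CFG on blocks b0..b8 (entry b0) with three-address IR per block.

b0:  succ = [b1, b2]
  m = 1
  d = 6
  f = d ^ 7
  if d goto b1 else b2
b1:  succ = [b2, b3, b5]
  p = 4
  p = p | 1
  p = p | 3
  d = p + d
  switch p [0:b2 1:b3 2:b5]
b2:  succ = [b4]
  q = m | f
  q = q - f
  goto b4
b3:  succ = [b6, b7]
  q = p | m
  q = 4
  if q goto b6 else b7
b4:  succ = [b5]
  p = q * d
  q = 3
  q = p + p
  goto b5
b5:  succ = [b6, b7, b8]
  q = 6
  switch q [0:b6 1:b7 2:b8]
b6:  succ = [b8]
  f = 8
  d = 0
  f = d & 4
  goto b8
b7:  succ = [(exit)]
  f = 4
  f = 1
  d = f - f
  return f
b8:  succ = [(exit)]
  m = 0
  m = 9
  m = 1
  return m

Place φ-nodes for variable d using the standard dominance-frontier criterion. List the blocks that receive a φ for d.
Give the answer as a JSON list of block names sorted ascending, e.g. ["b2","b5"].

idom tree: b1←b0 b2←b0 b3←b1 b4←b2 b5←b0 b6←b0 b7←b0 b8←b0
Dom∩ at merges:
  b2: preds {b0,b1}: {b0} ∩ {b0,b1} = {b0}; idom=b0
  b5: preds {b1,b4}: {b0,b1} ∩ {b0,b2,b4} = {b0}; idom=b0
  b6: preds {b3,b5}: {b0,b1,b3} ∩ {b0,b5} = {b0}; idom=b0
  b7: preds {b3,b5}: {b0,b1,b3} ∩ {b0,b5} = {b0}; idom=b0
  b8: preds {b5,b6}: {b0,b5} ∩ {b0,b6} = {b0}; idom=b0

DF walk-up:
  join b2 pred b0: · stop@b0
  join b2 pred b1: b1 stop@b0
  join b5 pred b1: b1 stop@b0
  join b5 pred b4: b4→b2 stop@b0
  join b6 pred b3: b3→b1 stop@b0
  join b6 pred b5: b5 stop@b0
  join b7 pred b3: b3→b1 stop@b0
  join b7 pred b5: b5 stop@b0
  join b8 pred b5: b5 stop@b0
  join b8 pred b6: b6 stop@b0
  b0: DF=∅
  b1: DF={b2,b5,b6,b7}
  b2: DF={b5}
  b3: DF={b6,b7}
  b4: DF={b5}
  b5: DF={b6,b7,b8}
  b6: DF={b8}
  b7: DF=∅
  b8: DF=∅

φ for d: defs {b0,b1,b6,b7}
  DF⁺ = {b2,b5,b6,b7,b8}

Answer: ["b2", "b5", "b6", "b7", "b8"]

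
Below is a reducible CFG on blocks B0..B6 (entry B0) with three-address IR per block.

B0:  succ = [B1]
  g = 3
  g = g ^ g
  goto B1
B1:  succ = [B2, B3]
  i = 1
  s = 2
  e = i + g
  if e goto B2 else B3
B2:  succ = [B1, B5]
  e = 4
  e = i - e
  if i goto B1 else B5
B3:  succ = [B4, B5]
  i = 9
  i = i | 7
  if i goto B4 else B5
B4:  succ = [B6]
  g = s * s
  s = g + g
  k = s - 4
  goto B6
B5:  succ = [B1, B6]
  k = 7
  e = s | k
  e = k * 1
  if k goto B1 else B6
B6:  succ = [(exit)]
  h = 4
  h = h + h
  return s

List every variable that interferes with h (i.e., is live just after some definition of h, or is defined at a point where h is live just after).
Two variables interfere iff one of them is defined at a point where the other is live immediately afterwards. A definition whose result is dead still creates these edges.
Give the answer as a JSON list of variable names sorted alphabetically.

Answer: ["s"]

Working:
def/use:
  B0: {g} / ∅
  B1: {e,i,s} / {g}
  B2: {e} / {i}
  B3: {i} / ∅
  B4: {g,k,s} / {s}
  B5: {e,k} / {s}
  B6: {h} / {s}

Backward fixpoint:
  live B0: ∅→{g}
  live B1: {g}→{g,i,s}
  live B2: {g,i,s}→{g,s}
  live B3: {g,s}→{g,s}
  live B4: {s}→{s}
  live B5: {g,s}→{g,s}
  live B6: {s}→∅

Conflict graph:
  e↔{g,i,k,s}
  g↔{e,i,k,s}
  h↔{s}
  i↔{e,g,s}
  k↔{e,g,s}
  s↔{e,g,h,i,k}

N(h) = ["s"]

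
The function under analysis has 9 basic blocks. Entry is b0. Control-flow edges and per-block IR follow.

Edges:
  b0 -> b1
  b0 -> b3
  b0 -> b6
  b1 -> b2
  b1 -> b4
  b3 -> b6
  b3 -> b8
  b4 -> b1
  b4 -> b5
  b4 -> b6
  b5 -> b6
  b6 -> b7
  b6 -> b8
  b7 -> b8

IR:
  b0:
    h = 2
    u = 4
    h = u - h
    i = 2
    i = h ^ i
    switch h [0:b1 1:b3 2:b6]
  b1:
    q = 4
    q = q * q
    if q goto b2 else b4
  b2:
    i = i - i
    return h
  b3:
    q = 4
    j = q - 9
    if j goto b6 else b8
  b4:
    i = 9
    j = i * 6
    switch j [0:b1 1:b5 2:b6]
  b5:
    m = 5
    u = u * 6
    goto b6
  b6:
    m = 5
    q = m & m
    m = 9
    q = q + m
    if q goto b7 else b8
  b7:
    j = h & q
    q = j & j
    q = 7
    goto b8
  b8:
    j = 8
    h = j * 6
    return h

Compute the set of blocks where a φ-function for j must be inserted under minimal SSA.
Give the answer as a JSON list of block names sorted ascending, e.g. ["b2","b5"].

Answer: ["b1", "b6", "b8"]

Analysis:
idom tree: b1←b0 b2←b1 b3←b0 b4←b1 b5←b4 b6←b0 b7←b6 b8←b0
Dom∩ at merges:
  b1: preds {b0,b4}: {b0} ∩ {b0,b1,b4} = {b0}; idom=b0
  b6: preds {b0,b3,b4,b5}: {b0} ∩ {b0,b3} ∩ {b0,b1,b4} ∩ {b0,b1,b4,b5} = {b0}; idom=b0
  b8: preds {b3,b6,b7}: {b0,b3} ∩ {b0,b6} ∩ {b0,b6,b7} = {b0}; idom=b0

DF derivation:
  join b1 pred b0: · stop@b0
  join b1 pred b4: b4→b1 stop@b0
  join b6 pred b0: · stop@b0
  join b6 pred b3: b3 stop@b0
  join b6 pred b4: b4→b1 stop@b0
  join b6 pred b5: b5→b4→b1 stop@b0
  join b8 pred b3: b3 stop@b0
  join b8 pred b6: b6 stop@b0
  join b8 pred b7: b7→b6 stop@b0
  b0: DF=∅
  b1: DF={b1,b6}
  b2: DF=∅
  b3: DF={b6,b8}
  b4: DF={b1,b6}
  b5: DF={b6}
  b6: DF={b8}
  b7: DF={b8}
  b8: DF=∅

φ for j: defs {b3,b4,b7,b8}
  DF⁺ = {b1,b6,b8}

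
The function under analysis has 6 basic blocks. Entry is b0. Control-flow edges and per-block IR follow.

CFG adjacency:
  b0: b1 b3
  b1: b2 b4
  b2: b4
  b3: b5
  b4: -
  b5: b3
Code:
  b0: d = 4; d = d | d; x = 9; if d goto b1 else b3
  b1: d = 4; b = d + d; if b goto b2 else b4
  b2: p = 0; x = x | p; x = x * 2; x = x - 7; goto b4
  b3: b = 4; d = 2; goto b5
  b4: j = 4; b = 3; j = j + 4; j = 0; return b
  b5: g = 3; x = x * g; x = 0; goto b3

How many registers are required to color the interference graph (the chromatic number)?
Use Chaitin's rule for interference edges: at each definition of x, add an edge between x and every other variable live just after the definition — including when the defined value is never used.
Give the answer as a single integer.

Answer: 2

Working:
def/use:
  b0: {d,x} / ∅
  b1: {b,d} / ∅
  b2: {p,x} / {x}
  b3: {b,d} / ∅
  b4: {b,j} / ∅
  b5: {g,x} / {x}

Live sets:
  b0 li=∅ lo={x}
  b1 li={x} lo={x}
  b2 li={x} lo=∅
  b3 li={x} lo={x}
  b4 li=∅ lo=∅
  b5 li={x} lo={x}

Interfere edges:
  b — {j,x}
  d — {x}
  g — {x}
  j — {b}
  p — {x}
  x — {b,d,g,p}

Chromatic number:
  lower bound: {b,j} mutually conflict ⇒ χ ≥ 2
  assign b→r1 d→r1 g→r1 j→r0 p→r1 x→r0 — no edge inside a register ⇒ χ ≤ 2
  χ = 2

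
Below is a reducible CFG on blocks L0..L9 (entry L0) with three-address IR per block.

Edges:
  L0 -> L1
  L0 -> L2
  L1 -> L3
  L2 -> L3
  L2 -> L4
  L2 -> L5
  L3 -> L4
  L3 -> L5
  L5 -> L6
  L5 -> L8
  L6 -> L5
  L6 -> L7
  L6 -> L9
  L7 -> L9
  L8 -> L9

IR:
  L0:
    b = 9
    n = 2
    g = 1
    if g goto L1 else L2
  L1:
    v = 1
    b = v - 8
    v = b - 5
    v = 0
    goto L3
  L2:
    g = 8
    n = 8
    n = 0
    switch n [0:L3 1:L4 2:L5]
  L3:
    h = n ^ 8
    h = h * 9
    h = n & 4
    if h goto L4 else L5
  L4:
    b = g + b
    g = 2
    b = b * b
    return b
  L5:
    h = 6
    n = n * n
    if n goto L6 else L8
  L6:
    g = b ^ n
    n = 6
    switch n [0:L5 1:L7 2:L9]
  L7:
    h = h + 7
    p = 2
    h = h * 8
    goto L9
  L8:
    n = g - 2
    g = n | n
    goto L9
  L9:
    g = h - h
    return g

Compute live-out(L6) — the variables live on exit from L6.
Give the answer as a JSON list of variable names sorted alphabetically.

Block summaries:
  L0 def {b,g,n} use ∅
  L1 def {b,v} use ∅
  L2 def {g,n} use ∅
  L3 def {h} use {n}
  L4 def {b,g} use {b,g}
  L5 def {h,n} use {n}
  L6 def {g,n} use {b,n}
  L7 def {h,p} use {h}
  L8 def {g,n} use {g}
  L9 def {g} use {h}

Backward fixpoint:
  live L0: ∅→{b,g,n}
  live L1: {g,n}→{b,g,n}
  live L2: {b}→{b,g,n}
  live L3: {b,g,n}→{b,g,n}
  live L4: {b,g}→∅
  live L5: {b,g,n}→{b,g,h,n}
  live L6: {b,h,n}→{b,g,h,n}
  live L7: {h}→{h}
  live L8: {g,h}→{h}
  live L9: {h}→∅

live-out(L6) = ["b", "g", "h", "n"]

Answer: ["b", "g", "h", "n"]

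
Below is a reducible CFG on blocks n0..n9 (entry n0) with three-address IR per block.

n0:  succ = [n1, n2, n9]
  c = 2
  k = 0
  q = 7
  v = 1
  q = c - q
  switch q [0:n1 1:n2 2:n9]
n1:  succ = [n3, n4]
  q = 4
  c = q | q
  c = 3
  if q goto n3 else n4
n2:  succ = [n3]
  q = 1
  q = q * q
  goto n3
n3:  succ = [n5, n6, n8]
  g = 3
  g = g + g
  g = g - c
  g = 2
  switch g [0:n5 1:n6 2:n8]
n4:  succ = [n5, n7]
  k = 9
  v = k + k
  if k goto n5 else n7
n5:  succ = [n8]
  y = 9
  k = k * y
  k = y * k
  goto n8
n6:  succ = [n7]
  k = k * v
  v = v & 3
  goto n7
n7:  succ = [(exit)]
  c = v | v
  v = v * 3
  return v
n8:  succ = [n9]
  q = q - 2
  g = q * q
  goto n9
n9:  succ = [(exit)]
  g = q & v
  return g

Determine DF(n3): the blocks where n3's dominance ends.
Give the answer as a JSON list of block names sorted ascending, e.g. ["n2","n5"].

idom tree: n1←n0 n2←n0 n3←n0 n4←n1 n5←n0 n6←n3 n7←n0 n8←n0 n9←n0
Join-block Dom:
  n3: preds {n1,n2}: {n0,n1} ∩ {n0,n2} = {n0}; idom=n0
  n5: preds {n3,n4}: {n0,n3} ∩ {n0,n1,n4} = {n0}; idom=n0
  n7: preds {n4,n6}: {n0,n1,n4} ∩ {n0,n3,n6} = {n0}; idom=n0
  n8: preds {n3,n5}: {n0,n3} ∩ {n0,n5} = {n0}; idom=n0
  n9: preds {n0,n8}: {n0} ∩ {n0,n8} = {n0}; idom=n0

DF derivation:
  n3←n1: walk n1 to n0
  n3←n2: walk n2 to n0
  n5←n3: walk n3 to n0
  n5←n4: walk n4→n1 to n0
  n7←n4: walk n4→n1 to n0
  n7←n6: walk n6→n3 to n0
  n8←n3: walk n3 to n0
  n8←n5: walk n5 to n0
  n9←n0: walk · to n0
  n9←n8: walk n8 to n0
  n0: DF=∅
  n1: DF={n3,n5,n7}
  n2: DF={n3}
  n3: DF={n5,n7,n8}
  n4: DF={n5,n7}
  n5: DF={n8}
  n6: DF={n7}
  n7: DF=∅
  n8: DF={n9}
  n9: DF=∅

DF(n3) = ["n5", "n7", "n8"]

Answer: ["n5", "n7", "n8"]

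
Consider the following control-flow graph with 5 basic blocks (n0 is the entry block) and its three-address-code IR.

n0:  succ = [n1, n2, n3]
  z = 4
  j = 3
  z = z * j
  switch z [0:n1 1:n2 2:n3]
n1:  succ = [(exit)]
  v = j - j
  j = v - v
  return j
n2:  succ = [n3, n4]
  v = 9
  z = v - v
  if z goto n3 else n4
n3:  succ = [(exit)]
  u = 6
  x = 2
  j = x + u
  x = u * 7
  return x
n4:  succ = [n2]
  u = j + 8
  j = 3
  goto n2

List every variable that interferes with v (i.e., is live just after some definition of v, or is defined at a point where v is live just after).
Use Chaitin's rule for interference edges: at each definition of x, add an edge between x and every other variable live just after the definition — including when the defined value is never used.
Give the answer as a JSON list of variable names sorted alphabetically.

Answer: ["j"]

Analysis:
Block summaries:
  n0: {j,z} / ∅
  n1: {j,v} / {j}
  n2: {v,z} / ∅
  n3: {j,u,x} / ∅
  n4: {j,u} / {j}

Liveness:
  live n0: ∅→{j}
  live n1: {j}→∅
  live n2: {j}→{j}
  live n3: ∅→∅
  live n4: {j}→{j}

Interference:
  j↔{u,v,z}
  u↔{j,x}
  v↔{j}
  x↔{u}
  z↔{j}

N(v) = ["j"]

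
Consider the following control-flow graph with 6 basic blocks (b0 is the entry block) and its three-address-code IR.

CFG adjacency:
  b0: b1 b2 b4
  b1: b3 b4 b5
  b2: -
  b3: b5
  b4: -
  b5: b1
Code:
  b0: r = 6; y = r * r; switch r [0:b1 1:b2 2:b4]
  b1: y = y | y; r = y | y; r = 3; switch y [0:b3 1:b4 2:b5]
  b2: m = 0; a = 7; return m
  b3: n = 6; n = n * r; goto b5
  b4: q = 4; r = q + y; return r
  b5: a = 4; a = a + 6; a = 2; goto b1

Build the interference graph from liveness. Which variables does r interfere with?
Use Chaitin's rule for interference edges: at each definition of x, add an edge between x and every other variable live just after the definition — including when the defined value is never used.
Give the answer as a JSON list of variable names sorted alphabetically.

Block summaries:
  b0: def={r,y} ue=∅
  b1: def={r,y} ue={y}
  b2: def={a,m} ue=∅
  b3: def={n} ue={r}
  b4: def={q,r} ue={y}
  b5: def={a} ue=∅

Backward fixpoint:
  b0 li=∅ lo={y}
  b1 li={y} lo={r,y}
  b2 li=∅ lo=∅
  b3 li={r,y} lo={y}
  b4 li={y} lo=∅
  b5 li={y} lo={y}

Interfere edges:
  a↔{m,y}
  m↔{a}
  n↔{r,y}
  q↔{y}
  r↔{n,y}
  y↔{a,n,q,r}

N(r) = ["n", "y"]

Answer: ["n", "y"]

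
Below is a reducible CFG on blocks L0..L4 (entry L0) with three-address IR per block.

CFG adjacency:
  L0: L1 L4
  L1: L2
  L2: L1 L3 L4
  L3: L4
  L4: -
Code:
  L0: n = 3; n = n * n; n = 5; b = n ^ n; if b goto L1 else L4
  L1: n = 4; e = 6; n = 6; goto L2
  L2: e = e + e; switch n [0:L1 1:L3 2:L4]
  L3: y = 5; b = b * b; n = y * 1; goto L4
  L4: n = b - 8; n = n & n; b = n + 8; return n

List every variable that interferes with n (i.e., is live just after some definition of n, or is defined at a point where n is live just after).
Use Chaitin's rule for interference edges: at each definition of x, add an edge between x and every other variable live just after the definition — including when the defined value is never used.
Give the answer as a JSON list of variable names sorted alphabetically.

def/use:
  L0: {b,n} / ∅
  L1: {e,n} / ∅
  L2: {e} / {e,n}
  L3: {b,n,y} / {b}
  L4: {b,n} / {b}

Liveness:
  L0 li=∅ lo={b}
  L1 li={b} lo={b,e,n}
  L2 li={b,e,n} lo={b}
  L3 li={b} lo={b}
  L4 li={b} lo=∅

Interference:
  b: {e,n,y}
  e: {b,n}
  n: {b,e}
  y: {b}

N(n) = ["b", "e"]

Answer: ["b", "e"]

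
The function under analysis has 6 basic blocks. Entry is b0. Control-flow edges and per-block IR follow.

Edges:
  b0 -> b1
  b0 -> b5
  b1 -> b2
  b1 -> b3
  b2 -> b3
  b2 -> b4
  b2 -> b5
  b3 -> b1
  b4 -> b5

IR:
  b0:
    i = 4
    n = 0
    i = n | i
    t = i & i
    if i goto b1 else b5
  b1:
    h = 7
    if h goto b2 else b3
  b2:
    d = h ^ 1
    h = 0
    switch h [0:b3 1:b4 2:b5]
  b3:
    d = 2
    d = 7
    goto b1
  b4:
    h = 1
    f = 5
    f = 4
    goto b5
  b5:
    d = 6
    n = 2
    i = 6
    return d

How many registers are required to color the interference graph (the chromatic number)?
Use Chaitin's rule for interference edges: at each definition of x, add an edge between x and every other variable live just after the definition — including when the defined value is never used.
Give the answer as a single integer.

def/use:
  b0 def {i,n,t} use ∅
  b1 def {h} use ∅
  b2 def {d,h} use {h}
  b3 def {d} use ∅
  b4 def {f,h} use ∅
  b5 def {d,i,n} use ∅

Liveness:
  b0: in=∅ out=∅
  b1: in=∅ out={h}
  b2: in={h} out=∅
  b3: in=∅ out=∅
  b4: in=∅ out=∅
  b5: in=∅ out=∅

Conflict graph:
  d: {i,n}
  f: ∅
  h: ∅
  i: {d,n,t}
  n: {d,i}
  t: {i}

Registers:
  {d,i,n} pairwise interfere (3-clique) ⇒ χ ≥ 3
  3-colouring: r0={f,h,i}  r1={d,t}  r2={n}
  χ = 3

Answer: 3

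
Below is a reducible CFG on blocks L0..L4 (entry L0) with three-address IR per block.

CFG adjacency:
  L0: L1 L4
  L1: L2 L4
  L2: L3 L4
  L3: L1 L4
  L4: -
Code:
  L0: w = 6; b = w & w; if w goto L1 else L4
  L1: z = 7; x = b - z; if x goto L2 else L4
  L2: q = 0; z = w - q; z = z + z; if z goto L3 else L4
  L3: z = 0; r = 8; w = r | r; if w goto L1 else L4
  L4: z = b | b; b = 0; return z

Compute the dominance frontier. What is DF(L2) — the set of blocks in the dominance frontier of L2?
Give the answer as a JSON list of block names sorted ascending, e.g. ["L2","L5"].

idom tree: L1←L0 L2←L1 L3←L2 L4←L0
Join-block Dom:
  L1: preds {L0,L3}: {L0} ∩ {L0,L1,L2,L3} = {L0}; idom=L0
  L4: preds {L0,L1,L2,L3}: {L0} ∩ {L0,L1} ∩ {L0,L1,L2} ∩ {L0,L1,L2,L3} = {L0}; idom=L0

DF derivation:
  L1←L0: walk · to L0
  L1←L3: walk L3→L2→L1 to L0
  L4←L0: walk · to L0
  L4←L1: walk L1 to L0
  L4←L2: walk L2→L1 to L0
  L4←L3: walk L3→L2→L1 to L0
  L0: DF=∅
  L1: DF={L1,L4}
  L2: DF={L1,L4}
  L3: DF={L1,L4}
  L4: DF=∅

DF(L2) = ["L1", "L4"]

Answer: ["L1", "L4"]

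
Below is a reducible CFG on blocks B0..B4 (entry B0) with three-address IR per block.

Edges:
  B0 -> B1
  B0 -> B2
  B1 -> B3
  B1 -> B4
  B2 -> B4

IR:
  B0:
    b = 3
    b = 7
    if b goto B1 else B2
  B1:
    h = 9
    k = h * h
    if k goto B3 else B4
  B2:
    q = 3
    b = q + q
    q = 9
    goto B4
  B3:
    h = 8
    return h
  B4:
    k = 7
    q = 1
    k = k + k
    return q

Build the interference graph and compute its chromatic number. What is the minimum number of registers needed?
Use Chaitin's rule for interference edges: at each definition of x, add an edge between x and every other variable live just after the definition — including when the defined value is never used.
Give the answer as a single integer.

Per-block:
  B0: {b} / ∅
  B1: {h,k} / ∅
  B2: {b,q} / ∅
  B3: {h} / ∅
  B4: {k,q} / ∅

Liveness:
  B0 li=∅ lo=∅
  B1 li=∅ lo=∅
  B2 li=∅ lo=∅
  B3 li=∅ lo=∅
  B4 li=∅ lo=∅

Interference:
  b: ∅
  h: ∅
  k: {q}
  q: {k}

Colouring:
  clique {k,q} ⇒ need ≥ 2
  2-colouring: c0={b,h,k}  c1={q}
  χ = 2

Answer: 2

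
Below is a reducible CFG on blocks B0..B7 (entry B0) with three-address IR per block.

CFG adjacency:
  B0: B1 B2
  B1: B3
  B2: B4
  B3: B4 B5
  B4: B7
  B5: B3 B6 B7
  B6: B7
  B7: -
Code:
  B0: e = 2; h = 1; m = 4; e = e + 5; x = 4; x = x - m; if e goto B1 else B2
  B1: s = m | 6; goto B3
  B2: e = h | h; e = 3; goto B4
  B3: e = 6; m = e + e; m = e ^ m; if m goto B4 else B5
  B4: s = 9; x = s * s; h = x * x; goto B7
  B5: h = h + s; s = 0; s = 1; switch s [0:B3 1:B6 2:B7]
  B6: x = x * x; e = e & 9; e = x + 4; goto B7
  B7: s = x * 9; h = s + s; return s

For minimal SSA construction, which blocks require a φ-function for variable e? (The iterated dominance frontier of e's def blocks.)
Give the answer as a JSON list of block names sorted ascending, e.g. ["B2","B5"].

Answer: ["B3", "B4", "B7"]

Derivation:
idom tree: B1←B0 B2←B0 B3←B1 B4←B0 B5←B3 B6←B5 B7←B0
Join-block Dom:
  B3: preds {B1,B5}: {B0,B1} ∩ {B0,B1,B3,B5} = {B0,B1}; idom=B1
  B4: preds {B2,B3}: {B0,B2} ∩ {B0,B1,B3} = {B0}; idom=B0
  B7: preds {B4,B5,B6}: {B0,B4} ∩ {B0,B1,B3,B5} ∩ {B0,B1,B3,B5,B6} = {B0}; idom=B0

DF walk-up:
  join B3 pred B1: · stop@B1
  join B3 pred B5: B5→B3 stop@B1
  join B4 pred B2: B2 stop@B0
  join B4 pred B3: B3→B1 stop@B0
  join B7 pred B4: B4 stop@B0
  join B7 pred B5: B5→B3→B1 stop@B0
  join B7 pred B6: B6→B5→B3→B1 stop@B0
  B0: DF=∅
  B1: DF={B4,B7}
  B2: DF={B4}
  B3: DF={B3,B4,B7}
  B4: DF={B7}
  B5: DF={B3,B7}
  B6: DF={B7}
  B7: DF=∅

φ for e: defs {B0,B2,B3,B6}
  DF⁺ = {B3,B4,B7}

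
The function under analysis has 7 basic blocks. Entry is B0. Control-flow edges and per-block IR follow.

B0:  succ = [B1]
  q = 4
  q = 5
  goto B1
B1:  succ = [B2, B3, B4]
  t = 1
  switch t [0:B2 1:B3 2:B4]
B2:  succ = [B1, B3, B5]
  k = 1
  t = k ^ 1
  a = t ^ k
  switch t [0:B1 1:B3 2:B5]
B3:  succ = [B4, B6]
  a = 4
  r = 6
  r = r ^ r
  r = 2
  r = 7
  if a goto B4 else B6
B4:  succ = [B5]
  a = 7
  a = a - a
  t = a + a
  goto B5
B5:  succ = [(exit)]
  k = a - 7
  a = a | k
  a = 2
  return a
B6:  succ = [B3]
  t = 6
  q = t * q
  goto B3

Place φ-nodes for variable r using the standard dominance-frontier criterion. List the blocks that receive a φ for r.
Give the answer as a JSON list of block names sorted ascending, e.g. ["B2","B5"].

idom tree: B1←B0 B2←B1 B3←B1 B4←B1 B5←B1 B6←B3
Dom at joins:
  B1: preds {B0,B2}: {B0} ∩ {B0,B1,B2} = {B0}; idom=B0
  B3: preds {B1,B2,B6}: {B0,B1} ∩ {B0,B1,B2} ∩ {B0,B1,B3,B6} = {B0,B1}; idom=B1
  B4: preds {B1,B3}: {B0,B1} ∩ {B0,B1,B3} = {B0,B1}; idom=B1
  B5: preds {B2,B4}: {B0,B1,B2} ∩ {B0,B1,B4} = {B0,B1}; idom=B1

Frontier:
  join B1 pred B0: · stop@B0
  join B1 pred B2: B2→B1 stop@B0
  join B3 pred B1: · stop@B1
  join B3 pred B2: B2 stop@B1
  join B3 pred B6: B6→B3 stop@B1
  join B4 pred B1: · stop@B1
  join B4 pred B3: B3 stop@B1
  join B5 pred B2: B2 stop@B1
  join B5 pred B4: B4 stop@B1
  B0 → ∅
  B1 → {B1}
  B2 → {B1,B3,B5}
  B3 → {B3,B4}
  B4 → {B5}
  B5 → ∅
  B6 → {B3}

φ for r: defs {B3}
  DF⁺ = {B3,B4,B5}

Answer: ["B3", "B4", "B5"]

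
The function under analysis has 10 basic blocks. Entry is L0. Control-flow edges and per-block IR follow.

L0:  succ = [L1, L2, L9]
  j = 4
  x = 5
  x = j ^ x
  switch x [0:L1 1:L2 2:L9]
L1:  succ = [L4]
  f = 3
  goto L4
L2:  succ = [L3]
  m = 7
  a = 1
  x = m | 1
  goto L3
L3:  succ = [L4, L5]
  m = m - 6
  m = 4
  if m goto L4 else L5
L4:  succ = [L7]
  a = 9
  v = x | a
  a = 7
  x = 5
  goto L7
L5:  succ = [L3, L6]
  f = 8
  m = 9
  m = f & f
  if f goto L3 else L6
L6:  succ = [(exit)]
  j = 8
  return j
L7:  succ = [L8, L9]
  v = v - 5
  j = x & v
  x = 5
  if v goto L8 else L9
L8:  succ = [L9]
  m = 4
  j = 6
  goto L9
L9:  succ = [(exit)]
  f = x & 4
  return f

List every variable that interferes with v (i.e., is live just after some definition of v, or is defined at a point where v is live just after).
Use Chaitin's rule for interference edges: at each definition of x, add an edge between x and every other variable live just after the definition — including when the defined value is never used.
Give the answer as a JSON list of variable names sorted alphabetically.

Answer: ["a", "j", "x"]

Working:
Per-block:
  L0: {j,x} / ∅
  L1: {f} / ∅
  L2: {a,m,x} / ∅
  L3: {m} / {m}
  L4: {a,v,x} / {x}
  L5: {f,m} / ∅
  L6: {j} / ∅
  L7: {j,v,x} / {v,x}
  L8: {j,m} / ∅
  L9: {f} / {x}

Backward fixpoint:
  L0: in=∅ out={x}
  L1: in={x} out={x}
  L2: in=∅ out={m,x}
  L3: in={m,x} out={x}
  L4: in={x} out={v,x}
  L5: in={x} out={m,x}
  L6: in=∅ out=∅
  L7: in={v,x} out={x}
  L8: in={x} out={x}
  L9: in={x} out=∅

Interfere edges:
  a: {m,v,x}
  f: {m,x}
  j: {v,x}
  m: {a,f,x}
  v: {a,j,x}
  x: {a,f,j,m,v}

N(v) = ["a", "j", "x"]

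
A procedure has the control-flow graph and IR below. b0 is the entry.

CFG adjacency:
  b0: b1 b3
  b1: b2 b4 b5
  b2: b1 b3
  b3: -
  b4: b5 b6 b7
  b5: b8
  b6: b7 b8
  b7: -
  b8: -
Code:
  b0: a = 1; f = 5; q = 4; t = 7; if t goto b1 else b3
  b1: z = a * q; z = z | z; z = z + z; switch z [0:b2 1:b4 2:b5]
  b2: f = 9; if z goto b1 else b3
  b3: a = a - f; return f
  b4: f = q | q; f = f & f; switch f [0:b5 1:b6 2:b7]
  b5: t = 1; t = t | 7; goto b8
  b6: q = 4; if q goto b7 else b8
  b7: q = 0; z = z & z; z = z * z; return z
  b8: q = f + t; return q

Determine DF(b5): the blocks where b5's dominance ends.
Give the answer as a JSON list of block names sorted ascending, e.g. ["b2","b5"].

Answer: ["b8"]

Analysis:
idom tree: b1←b0 b2←b1 b3←b0 b4←b1 b5←b1 b6←b4 b7←b4 b8←b1
Join-block Dom:
  b1: preds {b0,b2}: {b0} ∩ {b0,b1,b2} = {b0}; idom=b0
  b3: preds {b0,b2}: {b0} ∩ {b0,b1,b2} = {b0}; idom=b0
  b5: preds {b1,b4}: {b0,b1} ∩ {b0,b1,b4} = {b0,b1}; idom=b1
  b7: preds {b4,b6}: {b0,b1,b4} ∩ {b0,b1,b4,b6} = {b0,b1,b4}; idom=b4
  b8: preds {b5,b6}: {b0,b1,b5} ∩ {b0,b1,b4,b6} = {b0,b1}; idom=b1

DF walk-up:
  join b1 pred b0: · stop@b0
  join b1 pred b2: b2→b1 stop@b0
  join b3 pred b0: · stop@b0
  join b3 pred b2: b2→b1 stop@b0
  join b5 pred b1: · stop@b1
  join b5 pred b4: b4 stop@b1
  join b7 pred b4: · stop@b4
  join b7 pred b6: b6 stop@b4
  join b8 pred b5: b5 stop@b1
  join b8 pred b6: b6→b4 stop@b1
  b0 → ∅
  b1 → {b1,b3}
  b2 → {b1,b3}
  b3 → ∅
  b4 → {b5,b8}
  b5 → {b8}
  b6 → {b7,b8}
  b7 → ∅
  b8 → ∅

DF(b5) = ["b8"]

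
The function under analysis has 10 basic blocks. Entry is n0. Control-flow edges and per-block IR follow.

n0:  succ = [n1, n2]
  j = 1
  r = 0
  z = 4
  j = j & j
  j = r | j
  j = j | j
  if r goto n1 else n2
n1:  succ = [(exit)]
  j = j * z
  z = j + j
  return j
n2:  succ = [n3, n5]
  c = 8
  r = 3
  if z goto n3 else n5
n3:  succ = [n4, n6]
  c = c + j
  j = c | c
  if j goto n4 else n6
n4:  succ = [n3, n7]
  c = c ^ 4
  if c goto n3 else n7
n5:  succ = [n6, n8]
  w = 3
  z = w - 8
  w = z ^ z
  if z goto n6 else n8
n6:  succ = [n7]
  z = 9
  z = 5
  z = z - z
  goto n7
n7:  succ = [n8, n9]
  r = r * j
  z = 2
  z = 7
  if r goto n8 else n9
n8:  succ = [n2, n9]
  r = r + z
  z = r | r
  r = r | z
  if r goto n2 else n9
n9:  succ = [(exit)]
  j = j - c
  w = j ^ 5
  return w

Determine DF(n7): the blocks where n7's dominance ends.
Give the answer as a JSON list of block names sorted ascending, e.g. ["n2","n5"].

Answer: ["n8", "n9"]

Derivation:
idom tree: n1←n0 n2←n0 n3←n2 n4←n3 n5←n2 n6←n2 n7←n2 n8←n2 n9←n2
Dom∩ at merges:
  n2: preds {n0,n8}: {n0} ∩ {n0,n2,n8} = {n0}; idom=n0
  n3: preds {n2,n4}: {n0,n2} ∩ {n0,n2,n3,n4} = {n0,n2}; idom=n2
  n6: preds {n3,n5}: {n0,n2,n3} ∩ {n0,n2,n5} = {n0,n2}; idom=n2
  n7: preds {n4,n6}: {n0,n2,n3,n4} ∩ {n0,n2,n6} = {n0,n2}; idom=n2
  n8: preds {n5,n7}: {n0,n2,n5} ∩ {n0,n2,n7} = {n0,n2}; idom=n2
  n9: preds {n7,n8}: {n0,n2,n7} ∩ {n0,n2,n8} = {n0,n2}; idom=n2

DF derivation:
  join n2 pred n0: · stop@n0
  join n2 pred n8: n8→n2 stop@n0
  join n3 pred n2: · stop@n2
  join n3 pred n4: n4→n3 stop@n2
  join n6 pred n3: n3 stop@n2
  join n6 pred n5: n5 stop@n2
  join n7 pred n4: n4→n3 stop@n2
  join n7 pred n6: n6 stop@n2
  join n8 pred n5: n5 stop@n2
  join n8 pred n7: n7 stop@n2
  join n9 pred n7: n7 stop@n2
  join n9 pred n8: n8 stop@n2
  DF(n0)=∅
  DF(n1)=∅
  DF(n2)={n2}
  DF(n3)={n3,n6,n7}
  DF(n4)={n3,n7}
  DF(n5)={n6,n8}
  DF(n6)={n7}
  DF(n7)={n8,n9}
  DF(n8)={n2,n9}
  DF(n9)=∅

DF(n7) = ["n8", "n9"]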